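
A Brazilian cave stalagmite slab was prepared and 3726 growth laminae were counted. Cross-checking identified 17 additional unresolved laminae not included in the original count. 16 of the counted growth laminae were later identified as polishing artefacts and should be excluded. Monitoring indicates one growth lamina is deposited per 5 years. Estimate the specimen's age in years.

18635 years

Adjusted count: 3726 − 16 + 17 = 3727 growth laminae.
At 5 years per growth lamina, 3727 × 5 = 18635 years.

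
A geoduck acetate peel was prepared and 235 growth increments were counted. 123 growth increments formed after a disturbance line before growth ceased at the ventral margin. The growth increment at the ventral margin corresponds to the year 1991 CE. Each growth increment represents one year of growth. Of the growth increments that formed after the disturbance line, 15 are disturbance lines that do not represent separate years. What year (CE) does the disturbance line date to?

1883 CE

There are 123 growth increments younger than the disturbance line.
Excluding 15 false growth increments: 123 − 15 = 108.
1991 − 108 = 1883 CE.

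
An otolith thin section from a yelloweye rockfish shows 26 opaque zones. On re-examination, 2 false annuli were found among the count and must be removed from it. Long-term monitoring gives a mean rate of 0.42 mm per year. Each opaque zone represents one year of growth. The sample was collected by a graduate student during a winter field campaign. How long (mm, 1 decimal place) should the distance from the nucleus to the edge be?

10.1 mm

After corrections the count is 26 − 2 = 24 opaque zones.
24 years at 0.42 mm/year gives 0.42 × 24 = 10.1 mm.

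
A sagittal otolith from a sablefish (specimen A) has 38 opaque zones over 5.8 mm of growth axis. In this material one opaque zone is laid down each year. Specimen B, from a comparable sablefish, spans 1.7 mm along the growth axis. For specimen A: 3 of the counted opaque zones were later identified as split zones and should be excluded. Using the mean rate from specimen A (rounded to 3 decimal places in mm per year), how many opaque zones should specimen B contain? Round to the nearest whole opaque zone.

10 opaque zones

Specimen A: true opaque zone count = 38 − 3 = 35.
A: Mean rate = 5.8 mm / 35 years ≈ 0.166 mm/yr.
B spans 1.7 / 0.166 = 10.24 years ≈ 10 opaque zones.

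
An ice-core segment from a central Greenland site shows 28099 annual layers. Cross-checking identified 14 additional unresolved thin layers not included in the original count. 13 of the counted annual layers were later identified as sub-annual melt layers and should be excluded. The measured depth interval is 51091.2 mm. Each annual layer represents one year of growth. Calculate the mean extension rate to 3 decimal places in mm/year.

1.818 mm/year

Adjusted count: 28099 − 13 + 14 = 28100 annual layers.
51091.2 mm over 28100 years gives 51091.2 / 28100 ≈ 1.818 mm/year.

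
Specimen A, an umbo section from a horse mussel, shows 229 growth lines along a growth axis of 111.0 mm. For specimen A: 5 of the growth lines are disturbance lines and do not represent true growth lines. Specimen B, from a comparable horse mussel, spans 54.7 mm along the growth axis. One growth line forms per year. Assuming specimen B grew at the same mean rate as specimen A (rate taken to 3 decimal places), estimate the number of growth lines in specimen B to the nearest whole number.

Specimen A: after corrections the count is 229 − 5 = 224 growth lines.
A: Mean rate = 111.0 mm / 224 years ≈ 0.496 mm/year.
Specimen B: 54.7 mm / 0.496 mm per year = 110.28 years ≈ 110 growth lines.

110 growth lines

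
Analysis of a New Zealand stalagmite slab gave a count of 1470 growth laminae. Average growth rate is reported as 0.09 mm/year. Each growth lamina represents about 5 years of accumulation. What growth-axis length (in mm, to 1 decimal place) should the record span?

Multiplying by 5 years per growth lamina: 1470 × 5 = 7350 years.
Length ≈ 0.09 × 7350 = 661.5 mm.

661.5 mm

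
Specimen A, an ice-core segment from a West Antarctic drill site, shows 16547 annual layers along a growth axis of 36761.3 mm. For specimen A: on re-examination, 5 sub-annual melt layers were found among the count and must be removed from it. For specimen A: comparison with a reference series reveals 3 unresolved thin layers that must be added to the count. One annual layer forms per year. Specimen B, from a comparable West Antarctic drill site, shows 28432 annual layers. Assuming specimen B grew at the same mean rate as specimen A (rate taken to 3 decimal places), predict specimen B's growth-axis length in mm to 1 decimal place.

63175.9 mm

Specimen A: correcting the raw count gives 16547 − 5 + 3 = 16545 true annual layers.
A: Extension rate ≈ 36761.3 / 16545 = 2.222 mm/year.
Length of B = 2.222 × 28432 = 63175.9 mm.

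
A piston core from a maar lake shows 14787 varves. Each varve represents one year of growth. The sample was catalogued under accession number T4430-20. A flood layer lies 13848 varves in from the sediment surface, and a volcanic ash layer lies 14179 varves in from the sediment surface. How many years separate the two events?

331 years

Separation: 14179 − 13848 = 331 varves.
That is 331 years at one varve per year.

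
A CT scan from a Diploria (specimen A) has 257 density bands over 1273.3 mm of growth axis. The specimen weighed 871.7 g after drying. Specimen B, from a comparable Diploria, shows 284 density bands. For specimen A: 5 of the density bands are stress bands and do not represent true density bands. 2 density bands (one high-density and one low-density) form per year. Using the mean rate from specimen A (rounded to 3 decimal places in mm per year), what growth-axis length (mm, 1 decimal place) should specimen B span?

1435.1 mm

Specimen A: correcting the raw count gives 257 − 5 = 252 true density bands.
Specimen A: with 2 density bands per year, 252 / 2 = 126 years.
A: 1273.3 mm over 126 years gives 1273.3 / 126 ≈ 10.106 mm/yr.
Specimen B: 284 density bands at 2 per year is 284 / 2 = 142 years. Length of B = 10.106 × 142 = 1435.1 mm.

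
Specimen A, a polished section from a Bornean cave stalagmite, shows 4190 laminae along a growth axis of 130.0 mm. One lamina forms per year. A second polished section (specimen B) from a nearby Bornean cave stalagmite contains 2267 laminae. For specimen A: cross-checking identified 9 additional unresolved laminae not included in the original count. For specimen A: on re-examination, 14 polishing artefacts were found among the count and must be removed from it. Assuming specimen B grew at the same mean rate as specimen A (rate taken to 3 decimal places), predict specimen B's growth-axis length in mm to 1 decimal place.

70.3 mm

Specimen A: after corrections the count is 4190 − 14 + 9 = 4185 laminae.
A: 130.0 mm over 4185 years gives 130.0 / 4185 ≈ 0.031 mm per year.
Length of B = 0.031 × 2267 = 70.3 mm.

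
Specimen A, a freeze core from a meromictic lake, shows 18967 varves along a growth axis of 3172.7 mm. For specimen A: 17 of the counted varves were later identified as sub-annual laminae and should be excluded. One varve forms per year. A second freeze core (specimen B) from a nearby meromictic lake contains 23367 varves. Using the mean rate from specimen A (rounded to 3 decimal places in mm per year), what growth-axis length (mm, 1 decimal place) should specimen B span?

3902.3 mm

Specimen A: adjusted count: 18967 − 17 = 18950 varves.
A: Extension rate ≈ 3172.7 / 18950 = 0.167 mm/yr.
B's length ≈ 0.167 × 23367 = 3902.3 mm.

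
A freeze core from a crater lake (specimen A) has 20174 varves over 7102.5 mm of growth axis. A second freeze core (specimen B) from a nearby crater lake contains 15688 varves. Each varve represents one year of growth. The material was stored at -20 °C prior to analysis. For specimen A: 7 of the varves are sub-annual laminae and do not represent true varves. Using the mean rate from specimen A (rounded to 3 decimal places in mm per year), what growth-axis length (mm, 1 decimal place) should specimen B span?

5522.2 mm

Specimen A: adjusted count: 20174 − 7 = 20167 varves.
A: Extension rate ≈ 7102.5 / 20167 = 0.352 mm/yr.
B's length ≈ 0.352 × 15688 = 5522.2 mm.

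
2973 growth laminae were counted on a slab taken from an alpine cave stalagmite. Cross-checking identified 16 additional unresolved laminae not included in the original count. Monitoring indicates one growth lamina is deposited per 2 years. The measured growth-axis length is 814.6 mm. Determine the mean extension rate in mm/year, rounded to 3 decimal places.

0.136 mm/year

Correcting the raw count gives 2973 + 16 = 2989 true growth laminae.
Multiplying by 2 years per growth lamina: 2989 × 2 = 5978 years.
Mean rate = 814.6 mm / 5978 years ≈ 0.136 mm/year.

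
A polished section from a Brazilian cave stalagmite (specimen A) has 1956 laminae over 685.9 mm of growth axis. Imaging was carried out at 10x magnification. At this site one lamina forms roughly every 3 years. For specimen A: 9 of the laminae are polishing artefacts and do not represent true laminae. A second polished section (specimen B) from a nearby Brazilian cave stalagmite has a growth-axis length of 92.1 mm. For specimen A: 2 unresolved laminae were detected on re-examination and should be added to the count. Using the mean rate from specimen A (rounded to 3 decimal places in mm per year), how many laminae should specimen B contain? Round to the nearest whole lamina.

Specimen A: correcting the raw count gives 1956 − 9 + 2 = 1949 true laminae.
Specimen A: at 3 years per lamina, 1949 × 3 = 5847 years.
A: Mean rate = 685.9 mm / 5847 years ≈ 0.117 mm/yr.
B spans 92.1 / 0.117 = 787.18 years; at 3 years per lamina that is 787.18 / 3 ≈ 262 laminae.

262 laminae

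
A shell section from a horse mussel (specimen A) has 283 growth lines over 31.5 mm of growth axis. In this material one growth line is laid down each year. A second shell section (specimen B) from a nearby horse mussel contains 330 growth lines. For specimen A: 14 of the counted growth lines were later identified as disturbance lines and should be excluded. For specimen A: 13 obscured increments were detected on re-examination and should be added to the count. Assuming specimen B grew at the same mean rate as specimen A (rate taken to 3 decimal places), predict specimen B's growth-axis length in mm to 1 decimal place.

37.0 mm

Specimen A: after corrections the count is 283 − 14 + 13 = 282 growth lines.
A: Mean rate = 31.5 mm / 282 years ≈ 0.112 mm per year.
B's length ≈ 0.112 × 330 = 37.0 mm.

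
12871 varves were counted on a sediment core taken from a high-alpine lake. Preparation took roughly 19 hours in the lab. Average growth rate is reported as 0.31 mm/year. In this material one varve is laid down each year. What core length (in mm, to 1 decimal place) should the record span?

3990.0 mm

12871 years of growth are recorded.
12871 years at 0.31 mm/year gives 0.31 × 12871 = 3990.0 mm.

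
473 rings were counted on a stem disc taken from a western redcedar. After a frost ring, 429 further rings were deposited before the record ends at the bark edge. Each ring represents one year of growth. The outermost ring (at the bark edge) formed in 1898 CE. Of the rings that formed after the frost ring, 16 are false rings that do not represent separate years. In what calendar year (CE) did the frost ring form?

429 rings post-date the frost ring.
Excluding 16 false rings: 429 − 16 = 413.
The ring at the bark edge is 1898 CE, so the frost ring dates to 1898 − 413 = 1485 CE.

1485 CE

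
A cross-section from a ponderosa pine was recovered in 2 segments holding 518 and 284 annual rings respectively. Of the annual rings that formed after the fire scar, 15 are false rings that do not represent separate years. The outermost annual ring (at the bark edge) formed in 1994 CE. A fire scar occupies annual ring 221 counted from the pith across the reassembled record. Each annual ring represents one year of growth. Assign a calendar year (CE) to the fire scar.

1428 CE

Total annual rings = 518 + 284 = 802.
Between annual ring 221 and the bark edge there are 802 − 221 = 581 annual rings.
Removing the 15 false annual rings leaves 581 − 15 = 566 true annual rings beyond the fire scar.
Counting back 566 years from 1994 CE places the fire scar in 1994 − 566 = 1428 CE.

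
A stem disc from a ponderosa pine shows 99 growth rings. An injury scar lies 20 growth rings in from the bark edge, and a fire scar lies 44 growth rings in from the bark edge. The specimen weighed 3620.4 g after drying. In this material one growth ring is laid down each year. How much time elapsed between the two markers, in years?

The two markers are separated by 44 − 20 = 24 growth rings.
At one growth ring per year, 24 years elapsed between them.

24 years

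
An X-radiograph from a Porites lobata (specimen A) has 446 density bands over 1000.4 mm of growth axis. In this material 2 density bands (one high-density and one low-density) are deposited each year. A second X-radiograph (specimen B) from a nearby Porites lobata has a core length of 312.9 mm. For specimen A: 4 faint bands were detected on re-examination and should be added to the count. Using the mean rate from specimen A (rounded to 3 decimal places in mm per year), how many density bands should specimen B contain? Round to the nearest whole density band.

Specimen A: adjusted count: 446 + 4 = 450 density bands.
Specimen A: 450 density bands at 2 per year is 450 / 2 = 225 years.
A: Extension rate ≈ 1000.4 / 225 = 4.446 mm/yr.
Specimen B: 312.9 mm / 4.446 mm per year = 70.38 years; at 2 density bands per year that is 70.38 × 2 ≈ 141 density bands.

141 density bands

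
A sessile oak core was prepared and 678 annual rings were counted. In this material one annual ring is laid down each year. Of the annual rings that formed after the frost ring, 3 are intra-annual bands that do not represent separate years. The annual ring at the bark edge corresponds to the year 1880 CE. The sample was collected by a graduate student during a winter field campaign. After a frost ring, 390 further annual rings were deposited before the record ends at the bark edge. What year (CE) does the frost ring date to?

1493 CE

390 annual rings post-date the frost ring.
Removing the 3 false annual rings leaves 390 − 3 = 387 true annual rings beyond the frost ring.
Counting back 387 years from 1880 CE places the frost ring in 1880 − 387 = 1493 CE.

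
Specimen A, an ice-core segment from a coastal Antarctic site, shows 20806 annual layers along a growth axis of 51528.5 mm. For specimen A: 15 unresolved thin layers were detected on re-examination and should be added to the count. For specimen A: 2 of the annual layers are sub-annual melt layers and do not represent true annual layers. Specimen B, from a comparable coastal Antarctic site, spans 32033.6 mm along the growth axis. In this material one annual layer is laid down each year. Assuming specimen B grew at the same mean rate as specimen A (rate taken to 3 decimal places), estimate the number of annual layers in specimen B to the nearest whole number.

Specimen A: after corrections the count is 20806 − 2 + 15 = 20819 annual layers.
A: 51528.5 mm over 20819 years gives 51528.5 / 20819 ≈ 2.475 mm/year.
Specimen B: 32033.6 mm / 2.475 mm per year = 12942.87 years ≈ 12943 annual layers.

12943 annual layers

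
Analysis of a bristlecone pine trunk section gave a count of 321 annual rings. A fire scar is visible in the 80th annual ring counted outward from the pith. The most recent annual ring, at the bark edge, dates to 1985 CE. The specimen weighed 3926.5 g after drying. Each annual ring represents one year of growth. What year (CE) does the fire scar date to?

The fire scar sits at annual ring 80 from the pith, so 321 − 80 = 241 annual rings formed after it.
1985 − 241 = 1744 CE.

1744 CE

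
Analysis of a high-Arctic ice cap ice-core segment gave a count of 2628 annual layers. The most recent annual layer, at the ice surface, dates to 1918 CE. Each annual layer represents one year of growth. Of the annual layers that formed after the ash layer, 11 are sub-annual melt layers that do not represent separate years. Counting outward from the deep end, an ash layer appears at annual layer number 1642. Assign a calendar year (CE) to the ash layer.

Between annual layer 1642 and the ice surface there are 2628 − 1642 = 986 annual layers.
Excluding 11 false annual layers: 986 − 11 = 975.
1918 − 975 = 943 CE.

943 CE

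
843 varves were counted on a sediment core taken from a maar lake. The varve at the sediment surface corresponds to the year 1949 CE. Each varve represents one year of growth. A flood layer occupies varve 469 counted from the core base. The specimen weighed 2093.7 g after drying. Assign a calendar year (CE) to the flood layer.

843 − 469 = 374 varves lie beyond the flood layer toward the sediment surface.
1949 − 374 = 1575 CE.

1575 CE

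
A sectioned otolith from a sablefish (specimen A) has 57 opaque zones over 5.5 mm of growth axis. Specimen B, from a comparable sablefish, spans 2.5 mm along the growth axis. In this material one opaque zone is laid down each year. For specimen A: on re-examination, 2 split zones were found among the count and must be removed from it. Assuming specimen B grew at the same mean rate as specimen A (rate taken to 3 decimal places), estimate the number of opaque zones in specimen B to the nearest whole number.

25 opaque zones

Specimen A: correcting the raw count gives 57 − 2 = 55 true opaque zones.
A: 5.5 mm over 55 years gives 5.5 / 55 ≈ 0.100 mm/yr.
B spans 2.5 / 0.100 = 25.00 years ≈ 25 opaque zones.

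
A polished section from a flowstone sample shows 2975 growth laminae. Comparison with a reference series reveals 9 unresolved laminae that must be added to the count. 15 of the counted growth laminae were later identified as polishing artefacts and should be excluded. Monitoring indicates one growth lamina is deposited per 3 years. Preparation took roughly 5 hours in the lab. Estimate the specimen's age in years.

After corrections the count is 2975 − 15 + 9 = 2969 growth laminae.
Multiplying by 3 years per growth lamina: 2969 × 3 = 8907 years.

8907 years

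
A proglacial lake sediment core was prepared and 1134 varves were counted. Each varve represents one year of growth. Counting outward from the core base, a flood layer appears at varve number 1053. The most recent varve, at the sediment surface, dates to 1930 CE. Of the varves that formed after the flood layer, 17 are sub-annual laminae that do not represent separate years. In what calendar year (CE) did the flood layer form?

1866 CE

The flood layer sits at varve 1053 from the core base, so 1134 − 1053 = 81 varves formed after it.
Excluding 17 false varves: 81 − 17 = 64.
1930 − 64 = 1866 CE.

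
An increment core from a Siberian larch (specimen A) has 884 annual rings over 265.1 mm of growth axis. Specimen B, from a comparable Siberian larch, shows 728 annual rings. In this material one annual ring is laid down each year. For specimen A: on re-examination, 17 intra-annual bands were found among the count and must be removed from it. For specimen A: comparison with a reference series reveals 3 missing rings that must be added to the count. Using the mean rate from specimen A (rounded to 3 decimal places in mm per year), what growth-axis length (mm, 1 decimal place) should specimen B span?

Specimen A: correcting the raw count gives 884 − 17 + 3 = 870 true annual rings.
A: 265.1 mm over 870 years gives 265.1 / 870 ≈ 0.305 mm per year.
For B, 0.305 mm/year × 728 years = 222.0 mm.

222.0 mm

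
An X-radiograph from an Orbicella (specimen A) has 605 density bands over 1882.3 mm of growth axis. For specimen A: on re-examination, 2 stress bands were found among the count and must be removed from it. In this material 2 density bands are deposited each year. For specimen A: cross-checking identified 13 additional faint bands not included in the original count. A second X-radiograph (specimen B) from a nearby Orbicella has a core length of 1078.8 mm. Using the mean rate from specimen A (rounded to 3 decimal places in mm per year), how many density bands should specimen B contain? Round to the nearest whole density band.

353 density bands

Specimen A: after corrections the count is 605 − 2 + 13 = 616 density bands.
Specimen A: with 2 density bands per year, 616 / 2 = 308 years.
A: Extension rate ≈ 1882.3 / 308 = 6.111 mm/year.
B spans 1078.8 / 6.111 = 176.53 years; at 2 density bands per year that is 176.53 × 2 ≈ 353 density bands.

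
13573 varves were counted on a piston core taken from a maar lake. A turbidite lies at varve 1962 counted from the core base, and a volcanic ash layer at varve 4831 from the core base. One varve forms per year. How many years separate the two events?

2869 years

Separation: 4831 − 1962 = 2869 varves.
One varve per year makes the interval 2869 years.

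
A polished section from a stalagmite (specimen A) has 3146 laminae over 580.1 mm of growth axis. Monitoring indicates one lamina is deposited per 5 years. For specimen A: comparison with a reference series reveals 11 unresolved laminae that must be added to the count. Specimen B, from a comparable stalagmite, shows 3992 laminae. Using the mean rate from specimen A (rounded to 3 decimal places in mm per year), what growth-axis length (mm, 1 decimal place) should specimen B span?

Specimen A: correcting the raw count gives 3146 + 11 = 3157 true laminae.
Specimen A: 3157 laminae at 5 years each span 3157 × 5 = 15785 years.
A: 580.1 mm over 15785 years gives 580.1 / 15785 ≈ 0.037 mm/yr.
Specimen B: multiplying by 5 years per lamina: 3992 × 5 = 19960 years. Length of B = 0.037 × 19960 = 738.5 mm.

738.5 mm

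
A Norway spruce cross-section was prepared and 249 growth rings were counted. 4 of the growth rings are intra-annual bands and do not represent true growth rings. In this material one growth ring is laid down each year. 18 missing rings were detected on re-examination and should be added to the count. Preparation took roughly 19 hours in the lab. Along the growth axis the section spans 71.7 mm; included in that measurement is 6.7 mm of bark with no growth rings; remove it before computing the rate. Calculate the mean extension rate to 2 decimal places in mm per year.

0.25 mm per year

Adjusted count: 249 − 4 + 18 = 263 growth rings.
Removing the 6.7 mm offcut leaves 71.7 − 6.7 = 65.0 mm.
65.0 mm over 263 years gives 65.0 / 263 ≈ 0.25 mm per year.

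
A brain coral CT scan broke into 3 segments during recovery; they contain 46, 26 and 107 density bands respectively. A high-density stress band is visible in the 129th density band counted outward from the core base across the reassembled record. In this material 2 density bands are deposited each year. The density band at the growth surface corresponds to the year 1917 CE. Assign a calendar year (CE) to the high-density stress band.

1892 CE

Total density bands = 46 + 26 + 107 = 179.
Between density band 129 and the growth surface there are 179 − 129 = 50 density bands.
Dividing by 2 density bands per year: 50 / 2 = 25 years.
Counting back 25 years from 1917 CE places the high-density stress band in 1917 − 25 = 1892 CE.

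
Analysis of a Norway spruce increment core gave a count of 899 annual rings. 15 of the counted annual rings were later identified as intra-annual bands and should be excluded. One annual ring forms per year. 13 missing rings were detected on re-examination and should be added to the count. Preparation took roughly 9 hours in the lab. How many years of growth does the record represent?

After corrections the count is 899 − 15 + 13 = 897 annual rings.
One annual ring per year makes the duration 897 years.

897 years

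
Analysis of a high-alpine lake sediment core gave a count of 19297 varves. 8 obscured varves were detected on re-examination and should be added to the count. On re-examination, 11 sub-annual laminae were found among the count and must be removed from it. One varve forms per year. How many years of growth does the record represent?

19294 yr

True varve count = 19297 − 11 + 8 = 19294.
One varve per year makes the duration 19294 years.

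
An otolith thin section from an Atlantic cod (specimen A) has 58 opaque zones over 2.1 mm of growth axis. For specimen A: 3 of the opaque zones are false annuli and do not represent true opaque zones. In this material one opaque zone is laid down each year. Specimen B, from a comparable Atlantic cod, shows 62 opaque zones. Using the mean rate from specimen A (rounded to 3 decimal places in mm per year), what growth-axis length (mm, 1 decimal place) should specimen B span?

Specimen A: true opaque zone count = 58 − 3 = 55.
A: 2.1 mm over 55 years gives 2.1 / 55 ≈ 0.038 mm/yr.
B's length ≈ 0.038 × 62 = 2.4 mm.

2.4 mm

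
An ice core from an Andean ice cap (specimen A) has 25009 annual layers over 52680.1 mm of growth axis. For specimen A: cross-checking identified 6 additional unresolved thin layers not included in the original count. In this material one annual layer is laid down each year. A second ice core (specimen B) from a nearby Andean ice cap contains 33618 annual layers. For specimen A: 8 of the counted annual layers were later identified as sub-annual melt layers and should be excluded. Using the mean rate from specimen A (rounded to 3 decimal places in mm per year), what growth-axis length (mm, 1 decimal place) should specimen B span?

70833.1 mm

Specimen A: adjusted count: 25009 − 8 + 6 = 25007 annual layers.
A: Extension rate ≈ 52680.1 / 25007 = 2.107 mm/yr.
Length of B = 2.107 × 33618 = 70833.1 mm.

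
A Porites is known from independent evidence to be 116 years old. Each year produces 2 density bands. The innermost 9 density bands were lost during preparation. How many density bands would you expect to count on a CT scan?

223 density bands

116 years at 2 density bands per year gives 116 × 2 = 232 density bands.
Subtracting the 9 density bands not captured gives 232 − 9 = 223 density bands in the record.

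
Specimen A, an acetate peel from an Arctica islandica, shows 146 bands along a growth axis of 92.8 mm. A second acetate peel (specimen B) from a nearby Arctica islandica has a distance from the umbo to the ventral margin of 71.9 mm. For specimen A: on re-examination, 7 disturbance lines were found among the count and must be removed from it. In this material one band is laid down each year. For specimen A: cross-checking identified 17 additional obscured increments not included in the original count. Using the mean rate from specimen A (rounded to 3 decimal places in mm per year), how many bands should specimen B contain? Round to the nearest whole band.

121 bands

Specimen A: true band count = 146 − 7 + 17 = 156.
A: Extension rate ≈ 92.8 / 156 = 0.595 mm per year.
Specimen B: 71.9 mm / 0.595 mm per year = 120.84 years ≈ 121 bands.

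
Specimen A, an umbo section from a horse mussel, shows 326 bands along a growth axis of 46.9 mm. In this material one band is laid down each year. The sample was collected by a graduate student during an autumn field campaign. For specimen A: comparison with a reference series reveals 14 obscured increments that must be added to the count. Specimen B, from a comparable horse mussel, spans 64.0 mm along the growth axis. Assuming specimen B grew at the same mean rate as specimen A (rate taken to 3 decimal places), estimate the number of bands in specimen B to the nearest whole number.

464 bands

Specimen A: correcting the raw count gives 326 + 14 = 340 true bands.
A: 46.9 mm over 340 years gives 46.9 / 340 ≈ 0.138 mm/yr.
B spans 64.0 / 0.138 = 463.77 years ≈ 464 bands.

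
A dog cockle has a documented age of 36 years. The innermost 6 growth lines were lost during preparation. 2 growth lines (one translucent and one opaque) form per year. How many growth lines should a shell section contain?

Expected growth lines: 36 × 2 = 72.
Subtracting the 6 growth lines not captured gives 72 − 6 = 66 growth lines in the record.

66 growth lines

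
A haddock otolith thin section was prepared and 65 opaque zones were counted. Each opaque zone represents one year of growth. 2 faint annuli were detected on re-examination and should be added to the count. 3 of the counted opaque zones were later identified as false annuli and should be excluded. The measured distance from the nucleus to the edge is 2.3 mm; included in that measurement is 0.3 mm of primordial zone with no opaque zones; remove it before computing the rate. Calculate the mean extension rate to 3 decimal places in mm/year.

0.031 mm/year

Adjusted count: 65 − 3 + 2 = 64 opaque zones.
Net length = 2.3 − 0.3 = 2.0 mm.
Mean rate = 2.0 mm / 64 years ≈ 0.031 mm/year.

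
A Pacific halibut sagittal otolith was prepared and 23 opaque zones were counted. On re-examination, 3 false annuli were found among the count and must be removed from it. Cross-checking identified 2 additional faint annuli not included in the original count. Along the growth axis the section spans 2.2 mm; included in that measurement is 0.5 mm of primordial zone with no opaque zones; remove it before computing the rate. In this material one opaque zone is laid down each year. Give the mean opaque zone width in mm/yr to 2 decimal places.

After corrections the count is 23 − 3 + 2 = 22 opaque zones.
The growth record spans 2.2 − 0.5 = 1.7 mm.
Mean rate = 1.7 mm / 22 years ≈ 0.08 mm/yr.

0.08 mm/yr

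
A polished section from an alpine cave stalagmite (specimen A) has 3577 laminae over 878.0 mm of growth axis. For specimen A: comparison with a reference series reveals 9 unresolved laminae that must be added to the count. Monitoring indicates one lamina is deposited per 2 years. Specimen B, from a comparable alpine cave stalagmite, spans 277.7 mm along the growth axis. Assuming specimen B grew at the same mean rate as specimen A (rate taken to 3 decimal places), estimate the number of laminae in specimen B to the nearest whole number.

Specimen A: true lamina count = 3577 + 9 = 3586.
Specimen A: 3586 laminae at 2 years each span 3586 × 2 = 7172 years.
A: Extension rate ≈ 878.0 / 7172 = 0.122 mm/year.
Specimen B: 277.7 mm / 0.122 mm per year = 2276.23 years; at 2 years per lamina that is 2276.23 / 2 ≈ 1138 laminae.

1138 laminae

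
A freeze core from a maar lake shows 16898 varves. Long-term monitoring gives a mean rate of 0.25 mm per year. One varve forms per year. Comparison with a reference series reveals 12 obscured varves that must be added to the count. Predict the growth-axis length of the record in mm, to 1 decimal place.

Adjusted count: 16898 + 12 = 16910 varves.
Predicted length = 0.25 mm/year × 16910 years = 4227.5 mm.

4227.5 mm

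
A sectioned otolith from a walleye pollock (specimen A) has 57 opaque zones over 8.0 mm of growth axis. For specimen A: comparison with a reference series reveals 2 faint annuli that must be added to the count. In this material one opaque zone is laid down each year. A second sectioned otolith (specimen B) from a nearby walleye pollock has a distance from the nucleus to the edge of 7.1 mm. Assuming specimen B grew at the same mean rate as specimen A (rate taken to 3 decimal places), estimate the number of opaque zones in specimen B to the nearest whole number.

52 opaque zones

Specimen A: true opaque zone count = 57 + 2 = 59.
A: Extension rate ≈ 8.0 / 59 = 0.136 mm/yr.
For B, 7.1 / 0.136 = 52.21 years ≈ 52 opaque zones.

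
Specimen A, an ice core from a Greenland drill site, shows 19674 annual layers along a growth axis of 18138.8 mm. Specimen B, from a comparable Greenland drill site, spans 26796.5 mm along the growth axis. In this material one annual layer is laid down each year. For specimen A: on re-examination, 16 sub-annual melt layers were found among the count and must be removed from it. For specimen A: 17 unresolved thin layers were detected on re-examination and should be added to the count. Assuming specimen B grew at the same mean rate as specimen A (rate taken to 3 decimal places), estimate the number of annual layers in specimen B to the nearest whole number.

Specimen A: true annual layer count = 19674 − 16 + 17 = 19675.
A: Extension rate ≈ 18138.8 / 19675 = 0.922 mm/yr.
Specimen B: 26796.5 mm / 0.922 mm per year = 29063.45 years ≈ 29063 annual layers.

29063 annual layers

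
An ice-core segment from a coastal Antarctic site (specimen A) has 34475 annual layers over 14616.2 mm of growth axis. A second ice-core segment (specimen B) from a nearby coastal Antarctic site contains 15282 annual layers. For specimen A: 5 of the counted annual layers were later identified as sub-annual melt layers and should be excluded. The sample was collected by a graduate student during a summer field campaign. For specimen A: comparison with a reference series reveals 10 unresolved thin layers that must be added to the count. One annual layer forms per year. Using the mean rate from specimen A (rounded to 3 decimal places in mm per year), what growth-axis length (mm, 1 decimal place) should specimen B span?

Specimen A: true annual layer count = 34475 − 5 + 10 = 34480.
A: 14616.2 mm over 34480 years gives 14616.2 / 34480 ≈ 0.424 mm/yr.
B's length ≈ 0.424 × 15282 = 6479.6 mm.

6479.6 mm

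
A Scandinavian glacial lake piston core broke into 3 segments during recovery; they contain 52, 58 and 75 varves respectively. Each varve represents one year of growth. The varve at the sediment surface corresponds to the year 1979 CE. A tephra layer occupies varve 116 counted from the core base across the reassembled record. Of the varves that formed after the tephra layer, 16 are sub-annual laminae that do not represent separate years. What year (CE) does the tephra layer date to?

Total varves = 52 + 58 + 75 = 185.
The tephra layer sits at varve 116 from the core base, so 185 − 116 = 69 varves formed after it.
Excluding 16 false varves: 69 − 16 = 53.
1979 − 53 = 1926 CE.

1926 CE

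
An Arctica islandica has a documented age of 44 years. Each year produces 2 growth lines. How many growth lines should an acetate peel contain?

88 growth lines

Expected growth lines: 44 × 2 = 88.
So 88 growth lines should be present.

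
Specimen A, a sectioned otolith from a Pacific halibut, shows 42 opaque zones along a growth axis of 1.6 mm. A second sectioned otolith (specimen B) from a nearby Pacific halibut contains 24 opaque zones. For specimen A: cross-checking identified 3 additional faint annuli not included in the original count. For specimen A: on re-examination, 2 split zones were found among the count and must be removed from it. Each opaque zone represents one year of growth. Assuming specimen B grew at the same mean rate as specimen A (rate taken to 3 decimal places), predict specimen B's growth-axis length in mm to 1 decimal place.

Specimen A: correcting the raw count gives 42 − 2 + 3 = 43 true opaque zones.
A: Mean rate = 1.6 mm / 43 years ≈ 0.037 mm/year.
Length of B = 0.037 × 24 = 0.9 mm.

0.9 mm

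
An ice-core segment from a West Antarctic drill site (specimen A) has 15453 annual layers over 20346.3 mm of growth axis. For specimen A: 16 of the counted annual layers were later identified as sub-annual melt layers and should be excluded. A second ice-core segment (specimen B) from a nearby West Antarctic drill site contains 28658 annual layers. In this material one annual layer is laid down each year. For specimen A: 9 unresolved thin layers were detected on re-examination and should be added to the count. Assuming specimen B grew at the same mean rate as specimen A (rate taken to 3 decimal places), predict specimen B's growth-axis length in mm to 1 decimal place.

Specimen A: adjusted count: 15453 − 16 + 9 = 15446 annual layers.
A: 20346.3 mm over 15446 years gives 20346.3 / 15446 ≈ 1.317 mm/yr.
For B, 1.317 mm/year × 28658 years = 37742.6 mm.

37742.6 mm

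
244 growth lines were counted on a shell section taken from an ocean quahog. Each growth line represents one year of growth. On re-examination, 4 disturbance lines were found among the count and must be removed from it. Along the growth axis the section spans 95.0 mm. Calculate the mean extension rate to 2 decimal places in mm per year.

Correcting the raw count gives 244 − 4 = 240 true growth lines.
Mean rate = 95.0 mm / 240 years ≈ 0.40 mm per year.

0.40 mm per year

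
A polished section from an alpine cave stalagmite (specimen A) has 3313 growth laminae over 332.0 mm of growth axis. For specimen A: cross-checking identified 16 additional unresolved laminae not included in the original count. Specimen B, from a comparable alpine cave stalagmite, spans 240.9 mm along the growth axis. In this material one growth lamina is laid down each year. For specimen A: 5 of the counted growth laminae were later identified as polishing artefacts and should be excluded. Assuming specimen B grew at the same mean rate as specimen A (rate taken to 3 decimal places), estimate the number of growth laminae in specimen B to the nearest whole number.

2409 growth laminae

Specimen A: correcting the raw count gives 3313 − 5 + 16 = 3324 true growth laminae.
A: 332.0 mm over 3324 years gives 332.0 / 3324 ≈ 0.100 mm/year.
For B, 240.9 / 0.100 = 2409.00 years ≈ 2409 growth laminae.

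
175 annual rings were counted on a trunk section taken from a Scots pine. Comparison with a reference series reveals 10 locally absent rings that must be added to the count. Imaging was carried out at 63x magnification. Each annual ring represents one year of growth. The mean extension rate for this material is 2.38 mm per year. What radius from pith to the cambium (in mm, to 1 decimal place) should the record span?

440.3 mm

True annual ring count = 175 + 10 = 185.
Predicted length = 2.38 mm/year × 185 years = 440.3 mm.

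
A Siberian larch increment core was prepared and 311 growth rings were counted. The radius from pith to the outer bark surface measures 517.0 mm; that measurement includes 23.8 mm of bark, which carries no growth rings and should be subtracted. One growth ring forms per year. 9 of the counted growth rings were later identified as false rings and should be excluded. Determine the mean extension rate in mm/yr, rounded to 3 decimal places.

1.633 mm/yr

Correcting the raw count gives 311 − 9 = 302 true growth rings.
Net length = 517.0 − 23.8 = 493.2 mm.
Mean rate = 493.2 mm / 302 years ≈ 1.633 mm/yr.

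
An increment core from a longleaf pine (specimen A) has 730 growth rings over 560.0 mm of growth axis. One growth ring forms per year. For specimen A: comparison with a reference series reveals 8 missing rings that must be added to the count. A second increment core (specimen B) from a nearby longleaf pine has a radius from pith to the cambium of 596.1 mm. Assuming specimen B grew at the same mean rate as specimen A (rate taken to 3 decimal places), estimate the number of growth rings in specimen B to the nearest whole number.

Specimen A: true growth ring count = 730 + 8 = 738.
A: 560.0 mm over 738 years gives 560.0 / 738 ≈ 0.759 mm/yr.
Specimen B: 596.1 mm / 0.759 mm per year = 785.38 years ≈ 785 growth rings.

785 growth rings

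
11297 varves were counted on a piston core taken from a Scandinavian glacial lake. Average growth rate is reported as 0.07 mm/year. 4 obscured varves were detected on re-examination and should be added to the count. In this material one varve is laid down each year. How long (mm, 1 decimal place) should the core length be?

After corrections the count is 11297 + 4 = 11301 varves.
Predicted length = 0.07 mm/year × 11301 years = 791.1 mm.

791.1 mm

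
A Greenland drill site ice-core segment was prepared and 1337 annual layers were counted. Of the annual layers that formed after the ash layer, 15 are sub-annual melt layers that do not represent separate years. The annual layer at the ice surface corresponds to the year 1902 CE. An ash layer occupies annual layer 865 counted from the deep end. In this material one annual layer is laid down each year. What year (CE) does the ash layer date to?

1337 − 865 = 472 annual layers lie beyond the ash layer toward the ice surface.
Excluding 15 false annual layers: 472 − 15 = 457.
1902 − 457 = 1445 CE.

1445 CE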